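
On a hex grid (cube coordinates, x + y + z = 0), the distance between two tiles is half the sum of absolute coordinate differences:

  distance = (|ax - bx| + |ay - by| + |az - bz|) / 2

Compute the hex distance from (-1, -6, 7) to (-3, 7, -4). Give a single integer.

Answer: 13

Derivation:
|ax - bx| = |-1 - (-3)| = 2
|ay - by| = |-6 - 7| = 13
|az - bz| = |7 - (-4)| = 11
distance = (2 + 13 + 11) / 2 = 26 / 2 = 13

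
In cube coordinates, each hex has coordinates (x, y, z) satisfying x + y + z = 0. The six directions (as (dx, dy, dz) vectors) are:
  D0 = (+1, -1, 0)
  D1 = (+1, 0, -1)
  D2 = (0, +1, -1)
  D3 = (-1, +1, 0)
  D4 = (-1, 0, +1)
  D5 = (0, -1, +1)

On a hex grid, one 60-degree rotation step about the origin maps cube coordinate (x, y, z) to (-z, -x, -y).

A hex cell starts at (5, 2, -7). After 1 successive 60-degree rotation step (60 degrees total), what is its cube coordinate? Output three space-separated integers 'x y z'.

Start: (5, 2, -7)
Step 1: (5, 2, -7) -> (-(-7), -(5), -(2)) = (7, -5, -2)

Answer: 7 -5 -2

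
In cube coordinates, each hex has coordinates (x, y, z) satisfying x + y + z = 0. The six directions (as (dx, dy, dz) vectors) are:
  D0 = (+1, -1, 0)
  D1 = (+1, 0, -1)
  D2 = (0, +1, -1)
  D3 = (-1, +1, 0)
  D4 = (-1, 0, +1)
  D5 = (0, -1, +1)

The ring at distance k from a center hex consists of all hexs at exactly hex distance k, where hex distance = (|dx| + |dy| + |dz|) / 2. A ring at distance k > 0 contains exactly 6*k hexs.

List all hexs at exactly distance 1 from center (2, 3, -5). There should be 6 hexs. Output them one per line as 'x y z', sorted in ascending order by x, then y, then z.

Answer: 1 3 -4
1 4 -5
2 2 -4
2 4 -6
3 2 -5
3 3 -6

Derivation:
Walk ring at distance 1 from (2, 3, -5):
Start at center + D4*1 = (1, 3, -4)
  hex 0: (1, 3, -4)
  hex 1: (2, 2, -4)
  hex 2: (3, 2, -5)
  hex 3: (3, 3, -6)
  hex 4: (2, 4, -6)
  hex 5: (1, 4, -5)
Sorted: 6 hexes.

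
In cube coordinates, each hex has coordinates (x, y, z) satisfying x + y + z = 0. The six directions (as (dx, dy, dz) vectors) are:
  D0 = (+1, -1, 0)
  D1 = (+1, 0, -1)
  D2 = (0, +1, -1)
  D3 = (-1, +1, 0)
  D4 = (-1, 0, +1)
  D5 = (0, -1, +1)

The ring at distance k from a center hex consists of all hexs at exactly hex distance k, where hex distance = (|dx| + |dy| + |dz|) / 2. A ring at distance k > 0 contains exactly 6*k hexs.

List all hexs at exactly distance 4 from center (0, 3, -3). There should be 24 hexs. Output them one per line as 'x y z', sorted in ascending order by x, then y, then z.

Answer: -4 3 1
-4 4 0
-4 5 -1
-4 6 -2
-4 7 -3
-3 2 1
-3 7 -4
-2 1 1
-2 7 -5
-1 0 1
-1 7 -6
0 -1 1
0 7 -7
1 -1 0
1 6 -7
2 -1 -1
2 5 -7
3 -1 -2
3 4 -7
4 -1 -3
4 0 -4
4 1 -5
4 2 -6
4 3 -7

Derivation:
Walk ring at distance 4 from (0, 3, -3):
Start at center + D4*4 = (-4, 3, 1)
  hex 0: (-4, 3, 1)
  hex 1: (-3, 2, 1)
  hex 2: (-2, 1, 1)
  hex 3: (-1, 0, 1)
  hex 4: (0, -1, 1)
  hex 5: (1, -1, 0)
  hex 6: (2, -1, -1)
  hex 7: (3, -1, -2)
  hex 8: (4, -1, -3)
  hex 9: (4, 0, -4)
  hex 10: (4, 1, -5)
  hex 11: (4, 2, -6)
  hex 12: (4, 3, -7)
  hex 13: (3, 4, -7)
  hex 14: (2, 5, -7)
  hex 15: (1, 6, -7)
  hex 16: (0, 7, -7)
  hex 17: (-1, 7, -6)
  hex 18: (-2, 7, -5)
  hex 19: (-3, 7, -4)
  hex 20: (-4, 7, -3)
  hex 21: (-4, 6, -2)
  hex 22: (-4, 5, -1)
  hex 23: (-4, 4, 0)
Sorted: 24 hexes.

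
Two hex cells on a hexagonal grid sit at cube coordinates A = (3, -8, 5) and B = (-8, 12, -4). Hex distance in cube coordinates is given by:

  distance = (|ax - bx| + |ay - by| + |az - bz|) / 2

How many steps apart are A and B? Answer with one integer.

|ax - bx| = |3 - (-8)| = 11
|ay - by| = |-8 - 12| = 20
|az - bz| = |5 - (-4)| = 9
distance = (11 + 20 + 9) / 2 = 40 / 2 = 20

Answer: 20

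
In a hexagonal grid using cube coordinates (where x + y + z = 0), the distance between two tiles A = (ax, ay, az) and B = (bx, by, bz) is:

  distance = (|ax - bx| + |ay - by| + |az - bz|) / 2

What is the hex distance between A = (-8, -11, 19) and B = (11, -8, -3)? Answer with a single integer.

Answer: 22

Derivation:
|ax - bx| = |-8 - 11| = 19
|ay - by| = |-11 - (-8)| = 3
|az - bz| = |19 - (-3)| = 22
distance = (19 + 3 + 22) / 2 = 44 / 2 = 22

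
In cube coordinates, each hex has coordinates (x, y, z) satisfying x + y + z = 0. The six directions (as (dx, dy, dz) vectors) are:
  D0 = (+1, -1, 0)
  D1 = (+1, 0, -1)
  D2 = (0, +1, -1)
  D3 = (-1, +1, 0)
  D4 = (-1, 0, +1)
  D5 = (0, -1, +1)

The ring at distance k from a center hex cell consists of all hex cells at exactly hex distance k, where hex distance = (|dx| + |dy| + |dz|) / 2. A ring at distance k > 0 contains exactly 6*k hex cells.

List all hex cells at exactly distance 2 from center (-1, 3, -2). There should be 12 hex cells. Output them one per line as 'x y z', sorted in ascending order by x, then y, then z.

Walk ring at distance 2 from (-1, 3, -2):
Start at center + D4*2 = (-3, 3, 0)
  hex 0: (-3, 3, 0)
  hex 1: (-2, 2, 0)
  hex 2: (-1, 1, 0)
  hex 3: (0, 1, -1)
  hex 4: (1, 1, -2)
  hex 5: (1, 2, -3)
  hex 6: (1, 3, -4)
  hex 7: (0, 4, -4)
  hex 8: (-1, 5, -4)
  hex 9: (-2, 5, -3)
  hex 10: (-3, 5, -2)
  hex 11: (-3, 4, -1)
Sorted: 12 hexes.

Answer: -3 3 0
-3 4 -1
-3 5 -2
-2 2 0
-2 5 -3
-1 1 0
-1 5 -4
0 1 -1
0 4 -4
1 1 -2
1 2 -3
1 3 -4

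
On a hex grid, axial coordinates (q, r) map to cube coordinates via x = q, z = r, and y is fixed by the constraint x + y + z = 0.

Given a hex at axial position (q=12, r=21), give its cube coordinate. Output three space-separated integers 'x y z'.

x = q = 12
z = r = 21
y = -x - z = -(12) - (21) = -33

Answer: 12 -33 21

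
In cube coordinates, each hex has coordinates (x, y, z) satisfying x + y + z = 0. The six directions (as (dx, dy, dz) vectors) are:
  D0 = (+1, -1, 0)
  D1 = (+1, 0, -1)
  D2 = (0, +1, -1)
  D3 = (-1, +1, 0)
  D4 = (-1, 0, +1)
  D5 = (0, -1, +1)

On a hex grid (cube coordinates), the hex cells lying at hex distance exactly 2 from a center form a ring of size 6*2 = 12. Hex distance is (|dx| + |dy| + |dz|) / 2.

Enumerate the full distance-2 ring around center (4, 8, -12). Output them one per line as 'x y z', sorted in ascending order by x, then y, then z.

Answer: 2 8 -10
2 9 -11
2 10 -12
3 7 -10
3 10 -13
4 6 -10
4 10 -14
5 6 -11
5 9 -14
6 6 -12
6 7 -13
6 8 -14

Derivation:
Walk ring at distance 2 from (4, 8, -12):
Start at center + D4*2 = (2, 8, -10)
  hex 0: (2, 8, -10)
  hex 1: (3, 7, -10)
  hex 2: (4, 6, -10)
  hex 3: (5, 6, -11)
  hex 4: (6, 6, -12)
  hex 5: (6, 7, -13)
  hex 6: (6, 8, -14)
  hex 7: (5, 9, -14)
  hex 8: (4, 10, -14)
  hex 9: (3, 10, -13)
  hex 10: (2, 10, -12)
  hex 11: (2, 9, -11)
Sorted: 12 hexes.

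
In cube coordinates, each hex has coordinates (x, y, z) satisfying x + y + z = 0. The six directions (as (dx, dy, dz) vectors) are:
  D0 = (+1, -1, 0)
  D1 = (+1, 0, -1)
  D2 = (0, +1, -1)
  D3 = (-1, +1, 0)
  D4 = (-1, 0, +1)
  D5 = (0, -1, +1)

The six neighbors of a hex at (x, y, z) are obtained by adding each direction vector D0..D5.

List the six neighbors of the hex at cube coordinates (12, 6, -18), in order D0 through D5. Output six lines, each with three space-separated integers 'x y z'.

Answer: 13 5 -18
13 6 -19
12 7 -19
11 7 -18
11 6 -17
12 5 -17

Derivation:
Center: (12, 6, -18). Add each direction:
  D0: (12, 6, -18) + (1, -1, 0) = (13, 5, -18)
  D1: (12, 6, -18) + (1, 0, -1) = (13, 6, -19)
  D2: (12, 6, -18) + (0, 1, -1) = (12, 7, -19)
  D3: (12, 6, -18) + (-1, 1, 0) = (11, 7, -18)
  D4: (12, 6, -18) + (-1, 0, 1) = (11, 6, -17)
  D5: (12, 6, -18) + (0, -1, 1) = (12, 5, -17)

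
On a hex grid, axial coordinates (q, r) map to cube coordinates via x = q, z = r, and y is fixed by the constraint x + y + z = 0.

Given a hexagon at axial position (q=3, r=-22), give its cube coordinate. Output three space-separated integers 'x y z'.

Answer: 3 19 -22

Derivation:
x = q = 3
z = r = -22
y = -x - z = -(3) - (-22) = 19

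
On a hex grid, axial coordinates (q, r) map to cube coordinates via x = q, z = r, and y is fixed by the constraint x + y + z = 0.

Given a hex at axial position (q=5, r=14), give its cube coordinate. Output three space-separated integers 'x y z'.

x = q = 5
z = r = 14
y = -x - z = -(5) - (14) = -19

Answer: 5 -19 14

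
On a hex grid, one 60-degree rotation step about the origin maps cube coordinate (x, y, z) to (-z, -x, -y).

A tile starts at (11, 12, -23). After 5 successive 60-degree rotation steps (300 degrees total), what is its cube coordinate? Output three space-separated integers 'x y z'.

Answer: -12 23 -11

Derivation:
Start: (11, 12, -23)
Step 1: (11, 12, -23) -> (-(-23), -(11), -(12)) = (23, -11, -12)
Step 2: (23, -11, -12) -> (-(-12), -(23), -(-11)) = (12, -23, 11)
Step 3: (12, -23, 11) -> (-(11), -(12), -(-23)) = (-11, -12, 23)
Step 4: (-11, -12, 23) -> (-(23), -(-11), -(-12)) = (-23, 11, 12)
Step 5: (-23, 11, 12) -> (-(12), -(-23), -(11)) = (-12, 23, -11)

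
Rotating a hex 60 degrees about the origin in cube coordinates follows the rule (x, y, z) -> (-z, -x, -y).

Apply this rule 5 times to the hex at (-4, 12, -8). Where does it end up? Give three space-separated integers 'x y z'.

Answer: -12 8 4

Derivation:
Start: (-4, 12, -8)
Step 1: (-4, 12, -8) -> (-(-8), -(-4), -(12)) = (8, 4, -12)
Step 2: (8, 4, -12) -> (-(-12), -(8), -(4)) = (12, -8, -4)
Step 3: (12, -8, -4) -> (-(-4), -(12), -(-8)) = (4, -12, 8)
Step 4: (4, -12, 8) -> (-(8), -(4), -(-12)) = (-8, -4, 12)
Step 5: (-8, -4, 12) -> (-(12), -(-8), -(-4)) = (-12, 8, 4)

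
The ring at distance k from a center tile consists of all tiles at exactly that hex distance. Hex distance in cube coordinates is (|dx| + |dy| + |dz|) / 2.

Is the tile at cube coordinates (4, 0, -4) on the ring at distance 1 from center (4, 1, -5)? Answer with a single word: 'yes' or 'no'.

|px - cx| = |4 - 4| = 0
|py - cy| = |0 - 1| = 1
|pz - cz| = |-4 - (-5)| = 1
distance = (0+1+1)/2 = 2/2 = 1
radius = 1; distance == radius -> yes

Answer: yes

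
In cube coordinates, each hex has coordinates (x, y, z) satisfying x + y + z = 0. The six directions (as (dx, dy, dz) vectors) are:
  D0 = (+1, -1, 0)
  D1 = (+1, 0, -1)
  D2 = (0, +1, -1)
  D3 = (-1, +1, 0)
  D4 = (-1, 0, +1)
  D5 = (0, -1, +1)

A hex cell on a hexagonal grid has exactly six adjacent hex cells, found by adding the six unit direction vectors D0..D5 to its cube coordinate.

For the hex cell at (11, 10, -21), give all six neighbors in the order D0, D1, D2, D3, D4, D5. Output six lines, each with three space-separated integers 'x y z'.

Answer: 12 9 -21
12 10 -22
11 11 -22
10 11 -21
10 10 -20
11 9 -20

Derivation:
Center: (11, 10, -21). Add each direction:
  D0: (11, 10, -21) + (1, -1, 0) = (12, 9, -21)
  D1: (11, 10, -21) + (1, 0, -1) = (12, 10, -22)
  D2: (11, 10, -21) + (0, 1, -1) = (11, 11, -22)
  D3: (11, 10, -21) + (-1, 1, 0) = (10, 11, -21)
  D4: (11, 10, -21) + (-1, 0, 1) = (10, 10, -20)
  D5: (11, 10, -21) + (0, -1, 1) = (11, 9, -20)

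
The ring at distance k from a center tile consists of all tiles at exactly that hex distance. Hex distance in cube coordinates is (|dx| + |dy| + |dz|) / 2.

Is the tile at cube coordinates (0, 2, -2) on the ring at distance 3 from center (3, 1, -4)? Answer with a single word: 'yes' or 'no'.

Answer: yes

Derivation:
|px - cx| = |0 - 3| = 3
|py - cy| = |2 - 1| = 1
|pz - cz| = |-2 - (-4)| = 2
distance = (3+1+2)/2 = 6/2 = 3
radius = 3; distance == radius -> yes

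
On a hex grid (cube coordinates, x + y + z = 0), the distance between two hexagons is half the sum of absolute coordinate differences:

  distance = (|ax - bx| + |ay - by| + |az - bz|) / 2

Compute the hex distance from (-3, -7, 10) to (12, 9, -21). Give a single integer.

|ax - bx| = |-3 - 12| = 15
|ay - by| = |-7 - 9| = 16
|az - bz| = |10 - (-21)| = 31
distance = (15 + 16 + 31) / 2 = 62 / 2 = 31

Answer: 31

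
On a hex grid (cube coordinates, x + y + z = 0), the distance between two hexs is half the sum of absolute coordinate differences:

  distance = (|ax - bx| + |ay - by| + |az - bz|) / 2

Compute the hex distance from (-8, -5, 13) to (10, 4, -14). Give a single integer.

|ax - bx| = |-8 - 10| = 18
|ay - by| = |-5 - 4| = 9
|az - bz| = |13 - (-14)| = 27
distance = (18 + 9 + 27) / 2 = 54 / 2 = 27

Answer: 27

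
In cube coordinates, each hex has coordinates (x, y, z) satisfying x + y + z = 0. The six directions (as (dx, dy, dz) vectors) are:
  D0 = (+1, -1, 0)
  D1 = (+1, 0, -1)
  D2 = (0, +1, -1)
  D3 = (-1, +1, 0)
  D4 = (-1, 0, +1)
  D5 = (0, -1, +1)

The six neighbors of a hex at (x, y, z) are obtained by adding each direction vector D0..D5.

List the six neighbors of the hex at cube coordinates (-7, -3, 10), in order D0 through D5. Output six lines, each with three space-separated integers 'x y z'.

Center: (-7, -3, 10). Add each direction:
  D0: (-7, -3, 10) + (1, -1, 0) = (-6, -4, 10)
  D1: (-7, -3, 10) + (1, 0, -1) = (-6, -3, 9)
  D2: (-7, -3, 10) + (0, 1, -1) = (-7, -2, 9)
  D3: (-7, -3, 10) + (-1, 1, 0) = (-8, -2, 10)
  D4: (-7, -3, 10) + (-1, 0, 1) = (-8, -3, 11)
  D5: (-7, -3, 10) + (0, -1, 1) = (-7, -4, 11)

Answer: -6 -4 10
-6 -3 9
-7 -2 9
-8 -2 10
-8 -3 11
-7 -4 11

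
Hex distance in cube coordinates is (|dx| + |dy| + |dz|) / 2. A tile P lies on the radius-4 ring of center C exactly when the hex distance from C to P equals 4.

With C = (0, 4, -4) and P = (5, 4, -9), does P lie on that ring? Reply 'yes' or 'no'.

Answer: no

Derivation:
|px - cx| = |5 - 0| = 5
|py - cy| = |4 - 4| = 0
|pz - cz| = |-9 - (-4)| = 5
distance = (5+0+5)/2 = 10/2 = 5
radius = 4; distance != radius -> no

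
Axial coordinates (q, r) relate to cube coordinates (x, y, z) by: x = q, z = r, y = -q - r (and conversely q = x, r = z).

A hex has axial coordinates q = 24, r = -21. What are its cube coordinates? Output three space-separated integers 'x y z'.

x = q = 24
z = r = -21
y = -x - z = -(24) - (-21) = -3

Answer: 24 -3 -21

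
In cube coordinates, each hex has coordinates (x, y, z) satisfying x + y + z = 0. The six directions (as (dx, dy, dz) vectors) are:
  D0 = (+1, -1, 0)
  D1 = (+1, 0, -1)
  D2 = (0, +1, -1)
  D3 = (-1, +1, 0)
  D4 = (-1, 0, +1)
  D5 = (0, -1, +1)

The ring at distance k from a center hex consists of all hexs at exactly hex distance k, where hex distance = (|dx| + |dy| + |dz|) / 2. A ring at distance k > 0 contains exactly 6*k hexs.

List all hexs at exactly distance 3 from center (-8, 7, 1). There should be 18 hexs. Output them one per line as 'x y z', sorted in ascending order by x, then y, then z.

Answer: -11 7 4
-11 8 3
-11 9 2
-11 10 1
-10 6 4
-10 10 0
-9 5 4
-9 10 -1
-8 4 4
-8 10 -2
-7 4 3
-7 9 -2
-6 4 2
-6 8 -2
-5 4 1
-5 5 0
-5 6 -1
-5 7 -2

Derivation:
Walk ring at distance 3 from (-8, 7, 1):
Start at center + D4*3 = (-11, 7, 4)
  hex 0: (-11, 7, 4)
  hex 1: (-10, 6, 4)
  hex 2: (-9, 5, 4)
  hex 3: (-8, 4, 4)
  hex 4: (-7, 4, 3)
  hex 5: (-6, 4, 2)
  hex 6: (-5, 4, 1)
  hex 7: (-5, 5, 0)
  hex 8: (-5, 6, -1)
  hex 9: (-5, 7, -2)
  hex 10: (-6, 8, -2)
  hex 11: (-7, 9, -2)
  hex 12: (-8, 10, -2)
  hex 13: (-9, 10, -1)
  hex 14: (-10, 10, 0)
  hex 15: (-11, 10, 1)
  hex 16: (-11, 9, 2)
  hex 17: (-11, 8, 3)
Sorted: 18 hexes.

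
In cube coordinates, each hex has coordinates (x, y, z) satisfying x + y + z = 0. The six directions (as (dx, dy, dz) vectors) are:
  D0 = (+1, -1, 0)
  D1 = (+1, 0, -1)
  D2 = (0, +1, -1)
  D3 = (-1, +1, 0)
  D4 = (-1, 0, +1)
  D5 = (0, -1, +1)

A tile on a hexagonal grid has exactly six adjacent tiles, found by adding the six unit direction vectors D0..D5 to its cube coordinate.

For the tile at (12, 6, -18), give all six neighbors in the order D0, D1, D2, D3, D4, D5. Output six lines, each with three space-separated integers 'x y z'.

Center: (12, 6, -18). Add each direction:
  D0: (12, 6, -18) + (1, -1, 0) = (13, 5, -18)
  D1: (12, 6, -18) + (1, 0, -1) = (13, 6, -19)
  D2: (12, 6, -18) + (0, 1, -1) = (12, 7, -19)
  D3: (12, 6, -18) + (-1, 1, 0) = (11, 7, -18)
  D4: (12, 6, -18) + (-1, 0, 1) = (11, 6, -17)
  D5: (12, 6, -18) + (0, -1, 1) = (12, 5, -17)

Answer: 13 5 -18
13 6 -19
12 7 -19
11 7 -18
11 6 -17
12 5 -17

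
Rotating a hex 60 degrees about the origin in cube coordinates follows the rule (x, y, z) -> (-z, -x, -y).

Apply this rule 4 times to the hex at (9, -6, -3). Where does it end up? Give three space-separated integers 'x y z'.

Start: (9, -6, -3)
Step 1: (9, -6, -3) -> (-(-3), -(9), -(-6)) = (3, -9, 6)
Step 2: (3, -9, 6) -> (-(6), -(3), -(-9)) = (-6, -3, 9)
Step 3: (-6, -3, 9) -> (-(9), -(-6), -(-3)) = (-9, 6, 3)
Step 4: (-9, 6, 3) -> (-(3), -(-9), -(6)) = (-3, 9, -6)

Answer: -3 9 -6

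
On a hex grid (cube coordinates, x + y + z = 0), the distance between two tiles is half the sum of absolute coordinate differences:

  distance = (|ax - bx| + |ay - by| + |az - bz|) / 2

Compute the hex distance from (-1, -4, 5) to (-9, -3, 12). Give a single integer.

Answer: 8

Derivation:
|ax - bx| = |-1 - (-9)| = 8
|ay - by| = |-4 - (-3)| = 1
|az - bz| = |5 - 12| = 7
distance = (8 + 1 + 7) / 2 = 16 / 2 = 8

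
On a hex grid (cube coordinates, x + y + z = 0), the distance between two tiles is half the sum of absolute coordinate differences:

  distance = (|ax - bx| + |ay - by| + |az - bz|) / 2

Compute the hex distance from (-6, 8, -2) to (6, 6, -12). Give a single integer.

Answer: 12

Derivation:
|ax - bx| = |-6 - 6| = 12
|ay - by| = |8 - 6| = 2
|az - bz| = |-2 - (-12)| = 10
distance = (12 + 2 + 10) / 2 = 24 / 2 = 12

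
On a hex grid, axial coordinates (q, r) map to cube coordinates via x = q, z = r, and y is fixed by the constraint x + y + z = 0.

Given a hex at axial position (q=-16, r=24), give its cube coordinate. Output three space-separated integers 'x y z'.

Answer: -16 -8 24

Derivation:
x = q = -16
z = r = 24
y = -x - z = -(-16) - (24) = -8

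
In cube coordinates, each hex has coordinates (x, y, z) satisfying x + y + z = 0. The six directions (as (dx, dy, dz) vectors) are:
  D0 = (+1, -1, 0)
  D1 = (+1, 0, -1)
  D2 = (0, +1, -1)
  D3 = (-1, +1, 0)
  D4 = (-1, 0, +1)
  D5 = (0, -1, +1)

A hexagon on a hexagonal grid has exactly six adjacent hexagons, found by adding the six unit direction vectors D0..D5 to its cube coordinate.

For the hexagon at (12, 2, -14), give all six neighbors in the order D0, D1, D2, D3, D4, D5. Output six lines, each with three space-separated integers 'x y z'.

Center: (12, 2, -14). Add each direction:
  D0: (12, 2, -14) + (1, -1, 0) = (13, 1, -14)
  D1: (12, 2, -14) + (1, 0, -1) = (13, 2, -15)
  D2: (12, 2, -14) + (0, 1, -1) = (12, 3, -15)
  D3: (12, 2, -14) + (-1, 1, 0) = (11, 3, -14)
  D4: (12, 2, -14) + (-1, 0, 1) = (11, 2, -13)
  D5: (12, 2, -14) + (0, -1, 1) = (12, 1, -13)

Answer: 13 1 -14
13 2 -15
12 3 -15
11 3 -14
11 2 -13
12 1 -13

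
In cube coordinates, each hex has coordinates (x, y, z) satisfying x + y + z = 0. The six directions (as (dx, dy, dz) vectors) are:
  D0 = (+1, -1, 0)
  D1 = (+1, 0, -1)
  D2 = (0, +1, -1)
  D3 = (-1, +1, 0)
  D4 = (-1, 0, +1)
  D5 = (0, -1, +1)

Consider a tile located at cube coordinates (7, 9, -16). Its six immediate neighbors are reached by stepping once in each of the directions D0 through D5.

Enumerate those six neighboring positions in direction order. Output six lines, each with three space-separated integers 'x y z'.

Center: (7, 9, -16). Add each direction:
  D0: (7, 9, -16) + (1, -1, 0) = (8, 8, -16)
  D1: (7, 9, -16) + (1, 0, -1) = (8, 9, -17)
  D2: (7, 9, -16) + (0, 1, -1) = (7, 10, -17)
  D3: (7, 9, -16) + (-1, 1, 0) = (6, 10, -16)
  D4: (7, 9, -16) + (-1, 0, 1) = (6, 9, -15)
  D5: (7, 9, -16) + (0, -1, 1) = (7, 8, -15)

Answer: 8 8 -16
8 9 -17
7 10 -17
6 10 -16
6 9 -15
7 8 -15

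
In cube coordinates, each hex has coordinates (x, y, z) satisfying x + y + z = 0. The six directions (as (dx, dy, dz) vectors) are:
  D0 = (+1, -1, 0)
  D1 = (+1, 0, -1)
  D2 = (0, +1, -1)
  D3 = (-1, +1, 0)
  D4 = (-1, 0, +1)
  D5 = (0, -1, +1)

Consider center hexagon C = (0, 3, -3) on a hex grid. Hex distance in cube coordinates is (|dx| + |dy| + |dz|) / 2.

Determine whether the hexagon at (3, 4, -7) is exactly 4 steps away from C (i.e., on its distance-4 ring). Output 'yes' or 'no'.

Answer: yes

Derivation:
|px - cx| = |3 - 0| = 3
|py - cy| = |4 - 3| = 1
|pz - cz| = |-7 - (-3)| = 4
distance = (3+1+4)/2 = 8/2 = 4
radius = 4; distance == radius -> yes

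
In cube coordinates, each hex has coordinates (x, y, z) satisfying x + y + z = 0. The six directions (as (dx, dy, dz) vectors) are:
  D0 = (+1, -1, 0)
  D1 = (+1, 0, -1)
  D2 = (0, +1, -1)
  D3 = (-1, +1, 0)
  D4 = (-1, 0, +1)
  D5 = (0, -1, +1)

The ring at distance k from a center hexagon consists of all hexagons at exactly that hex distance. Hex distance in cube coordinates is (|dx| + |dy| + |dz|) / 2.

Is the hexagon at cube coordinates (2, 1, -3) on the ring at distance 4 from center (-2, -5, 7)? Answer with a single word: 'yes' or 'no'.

|px - cx| = |2 - (-2)| = 4
|py - cy| = |1 - (-5)| = 6
|pz - cz| = |-3 - 7| = 10
distance = (4+6+10)/2 = 20/2 = 10
radius = 4; distance != radius -> no

Answer: no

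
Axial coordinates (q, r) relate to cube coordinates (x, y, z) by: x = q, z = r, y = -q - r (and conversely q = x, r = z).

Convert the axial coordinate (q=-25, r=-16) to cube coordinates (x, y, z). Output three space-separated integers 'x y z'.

x = q = -25
z = r = -16
y = -x - z = -(-25) - (-16) = 41

Answer: -25 41 -16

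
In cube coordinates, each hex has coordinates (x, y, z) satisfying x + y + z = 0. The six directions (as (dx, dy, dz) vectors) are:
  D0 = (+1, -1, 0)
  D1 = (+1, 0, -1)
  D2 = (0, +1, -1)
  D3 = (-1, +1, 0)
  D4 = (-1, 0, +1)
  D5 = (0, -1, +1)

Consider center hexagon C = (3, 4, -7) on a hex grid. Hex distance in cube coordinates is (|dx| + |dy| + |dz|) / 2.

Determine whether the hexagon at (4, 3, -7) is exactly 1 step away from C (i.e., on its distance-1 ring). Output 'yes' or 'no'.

|px - cx| = |4 - 3| = 1
|py - cy| = |3 - 4| = 1
|pz - cz| = |-7 - (-7)| = 0
distance = (1+1+0)/2 = 2/2 = 1
radius = 1; distance == radius -> yes

Answer: yes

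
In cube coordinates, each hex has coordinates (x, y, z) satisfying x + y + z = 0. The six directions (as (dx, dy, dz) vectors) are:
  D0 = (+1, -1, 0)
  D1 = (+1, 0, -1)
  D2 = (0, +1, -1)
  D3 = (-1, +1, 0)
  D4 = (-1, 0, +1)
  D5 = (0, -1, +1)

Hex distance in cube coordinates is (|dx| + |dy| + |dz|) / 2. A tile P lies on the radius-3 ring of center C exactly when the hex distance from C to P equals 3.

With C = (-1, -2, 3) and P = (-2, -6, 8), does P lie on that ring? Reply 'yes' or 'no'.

Answer: no

Derivation:
|px - cx| = |-2 - (-1)| = 1
|py - cy| = |-6 - (-2)| = 4
|pz - cz| = |8 - 3| = 5
distance = (1+4+5)/2 = 10/2 = 5
radius = 3; distance != radius -> no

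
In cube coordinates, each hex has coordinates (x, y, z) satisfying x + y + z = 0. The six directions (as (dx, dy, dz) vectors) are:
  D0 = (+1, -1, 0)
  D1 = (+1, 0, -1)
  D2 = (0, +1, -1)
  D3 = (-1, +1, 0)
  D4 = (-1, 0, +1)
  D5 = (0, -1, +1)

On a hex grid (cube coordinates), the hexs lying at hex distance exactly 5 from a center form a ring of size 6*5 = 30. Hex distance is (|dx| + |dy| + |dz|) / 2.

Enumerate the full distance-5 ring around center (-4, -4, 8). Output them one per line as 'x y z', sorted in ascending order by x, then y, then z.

Walk ring at distance 5 from (-4, -4, 8):
Start at center + D4*5 = (-9, -4, 13)
  hex 0: (-9, -4, 13)
  hex 1: (-8, -5, 13)
  hex 2: (-7, -6, 13)
  hex 3: (-6, -7, 13)
  hex 4: (-5, -8, 13)
  hex 5: (-4, -9, 13)
  hex 6: (-3, -9, 12)
  hex 7: (-2, -9, 11)
  hex 8: (-1, -9, 10)
  hex 9: (0, -9, 9)
  hex 10: (1, -9, 8)
  hex 11: (1, -8, 7)
  hex 12: (1, -7, 6)
  hex 13: (1, -6, 5)
  hex 14: (1, -5, 4)
  hex 15: (1, -4, 3)
  hex 16: (0, -3, 3)
  hex 17: (-1, -2, 3)
  hex 18: (-2, -1, 3)
  hex 19: (-3, 0, 3)
  hex 20: (-4, 1, 3)
  hex 21: (-5, 1, 4)
  hex 22: (-6, 1, 5)
  hex 23: (-7, 1, 6)
  hex 24: (-8, 1, 7)
  hex 25: (-9, 1, 8)
  hex 26: (-9, 0, 9)
  hex 27: (-9, -1, 10)
  hex 28: (-9, -2, 11)
  hex 29: (-9, -3, 12)
Sorted: 30 hexes.

Answer: -9 -4 13
-9 -3 12
-9 -2 11
-9 -1 10
-9 0 9
-9 1 8
-8 -5 13
-8 1 7
-7 -6 13
-7 1 6
-6 -7 13
-6 1 5
-5 -8 13
-5 1 4
-4 -9 13
-4 1 3
-3 -9 12
-3 0 3
-2 -9 11
-2 -1 3
-1 -9 10
-1 -2 3
0 -9 9
0 -3 3
1 -9 8
1 -8 7
1 -7 6
1 -6 5
1 -5 4
1 -4 3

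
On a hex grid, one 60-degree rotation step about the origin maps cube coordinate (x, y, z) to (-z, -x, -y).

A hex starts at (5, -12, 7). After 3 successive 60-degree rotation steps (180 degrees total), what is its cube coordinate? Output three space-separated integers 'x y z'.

Answer: -5 12 -7

Derivation:
Start: (5, -12, 7)
Step 1: (5, -12, 7) -> (-(7), -(5), -(-12)) = (-7, -5, 12)
Step 2: (-7, -5, 12) -> (-(12), -(-7), -(-5)) = (-12, 7, 5)
Step 3: (-12, 7, 5) -> (-(5), -(-12), -(7)) = (-5, 12, -7)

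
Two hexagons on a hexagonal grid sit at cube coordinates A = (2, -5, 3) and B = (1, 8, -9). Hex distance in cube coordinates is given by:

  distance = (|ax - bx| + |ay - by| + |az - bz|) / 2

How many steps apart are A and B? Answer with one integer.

|ax - bx| = |2 - 1| = 1
|ay - by| = |-5 - 8| = 13
|az - bz| = |3 - (-9)| = 12
distance = (1 + 13 + 12) / 2 = 26 / 2 = 13

Answer: 13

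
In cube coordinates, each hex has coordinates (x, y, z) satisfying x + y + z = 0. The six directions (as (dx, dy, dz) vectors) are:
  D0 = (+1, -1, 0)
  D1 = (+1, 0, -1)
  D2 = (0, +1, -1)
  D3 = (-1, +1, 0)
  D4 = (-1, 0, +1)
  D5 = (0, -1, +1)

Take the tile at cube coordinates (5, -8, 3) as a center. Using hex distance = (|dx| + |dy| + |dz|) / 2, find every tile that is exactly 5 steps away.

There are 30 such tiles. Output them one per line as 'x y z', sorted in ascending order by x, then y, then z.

Answer: 0 -8 8
0 -7 7
0 -6 6
0 -5 5
0 -4 4
0 -3 3
1 -9 8
1 -3 2
2 -10 8
2 -3 1
3 -11 8
3 -3 0
4 -12 8
4 -3 -1
5 -13 8
5 -3 -2
6 -13 7
6 -4 -2
7 -13 6
7 -5 -2
8 -13 5
8 -6 -2
9 -13 4
9 -7 -2
10 -13 3
10 -12 2
10 -11 1
10 -10 0
10 -9 -1
10 -8 -2

Derivation:
Walk ring at distance 5 from (5, -8, 3):
Start at center + D4*5 = (0, -8, 8)
  hex 0: (0, -8, 8)
  hex 1: (1, -9, 8)
  hex 2: (2, -10, 8)
  hex 3: (3, -11, 8)
  hex 4: (4, -12, 8)
  hex 5: (5, -13, 8)
  hex 6: (6, -13, 7)
  hex 7: (7, -13, 6)
  hex 8: (8, -13, 5)
  hex 9: (9, -13, 4)
  hex 10: (10, -13, 3)
  hex 11: (10, -12, 2)
  hex 12: (10, -11, 1)
  hex 13: (10, -10, 0)
  hex 14: (10, -9, -1)
  hex 15: (10, -8, -2)
  hex 16: (9, -7, -2)
  hex 17: (8, -6, -2)
  hex 18: (7, -5, -2)
  hex 19: (6, -4, -2)
  hex 20: (5, -3, -2)
  hex 21: (4, -3, -1)
  hex 22: (3, -3, 0)
  hex 23: (2, -3, 1)
  hex 24: (1, -3, 2)
  hex 25: (0, -3, 3)
  hex 26: (0, -4, 4)
  hex 27: (0, -5, 5)
  hex 28: (0, -6, 6)
  hex 29: (0, -7, 7)
Sorted: 30 hexes.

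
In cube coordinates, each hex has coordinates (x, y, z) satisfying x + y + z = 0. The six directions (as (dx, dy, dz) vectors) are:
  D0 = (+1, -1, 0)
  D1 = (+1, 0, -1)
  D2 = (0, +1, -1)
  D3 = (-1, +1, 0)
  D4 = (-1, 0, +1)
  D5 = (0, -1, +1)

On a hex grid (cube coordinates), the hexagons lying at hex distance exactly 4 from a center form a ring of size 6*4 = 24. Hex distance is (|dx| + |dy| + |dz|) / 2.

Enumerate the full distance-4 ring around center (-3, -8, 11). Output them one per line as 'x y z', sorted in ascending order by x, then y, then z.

Walk ring at distance 4 from (-3, -8, 11):
Start at center + D4*4 = (-7, -8, 15)
  hex 0: (-7, -8, 15)
  hex 1: (-6, -9, 15)
  hex 2: (-5, -10, 15)
  hex 3: (-4, -11, 15)
  hex 4: (-3, -12, 15)
  hex 5: (-2, -12, 14)
  hex 6: (-1, -12, 13)
  hex 7: (0, -12, 12)
  hex 8: (1, -12, 11)
  hex 9: (1, -11, 10)
  hex 10: (1, -10, 9)
  hex 11: (1, -9, 8)
  hex 12: (1, -8, 7)
  hex 13: (0, -7, 7)
  hex 14: (-1, -6, 7)
  hex 15: (-2, -5, 7)
  hex 16: (-3, -4, 7)
  hex 17: (-4, -4, 8)
  hex 18: (-5, -4, 9)
  hex 19: (-6, -4, 10)
  hex 20: (-7, -4, 11)
  hex 21: (-7, -5, 12)
  hex 22: (-7, -6, 13)
  hex 23: (-7, -7, 14)
Sorted: 24 hexes.

Answer: -7 -8 15
-7 -7 14
-7 -6 13
-7 -5 12
-7 -4 11
-6 -9 15
-6 -4 10
-5 -10 15
-5 -4 9
-4 -11 15
-4 -4 8
-3 -12 15
-3 -4 7
-2 -12 14
-2 -5 7
-1 -12 13
-1 -6 7
0 -12 12
0 -7 7
1 -12 11
1 -11 10
1 -10 9
1 -9 8
1 -8 7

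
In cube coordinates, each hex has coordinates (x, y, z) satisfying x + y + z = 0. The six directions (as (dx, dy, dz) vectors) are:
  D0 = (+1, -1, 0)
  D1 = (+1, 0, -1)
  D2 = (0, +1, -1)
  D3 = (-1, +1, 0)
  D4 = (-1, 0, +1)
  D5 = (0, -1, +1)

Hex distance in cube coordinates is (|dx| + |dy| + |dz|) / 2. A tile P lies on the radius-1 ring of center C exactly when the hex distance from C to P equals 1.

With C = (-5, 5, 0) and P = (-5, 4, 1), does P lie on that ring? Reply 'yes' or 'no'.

|px - cx| = |-5 - (-5)| = 0
|py - cy| = |4 - 5| = 1
|pz - cz| = |1 - 0| = 1
distance = (0+1+1)/2 = 2/2 = 1
radius = 1; distance == radius -> yes

Answer: yes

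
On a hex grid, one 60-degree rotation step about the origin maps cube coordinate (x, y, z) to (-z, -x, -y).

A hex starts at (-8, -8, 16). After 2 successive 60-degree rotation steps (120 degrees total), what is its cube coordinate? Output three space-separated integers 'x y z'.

Start: (-8, -8, 16)
Step 1: (-8, -8, 16) -> (-(16), -(-8), -(-8)) = (-16, 8, 8)
Step 2: (-16, 8, 8) -> (-(8), -(-16), -(8)) = (-8, 16, -8)

Answer: -8 16 -8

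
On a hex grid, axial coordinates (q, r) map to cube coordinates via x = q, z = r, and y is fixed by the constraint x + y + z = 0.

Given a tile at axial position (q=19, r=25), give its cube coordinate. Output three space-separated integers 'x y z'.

Answer: 19 -44 25

Derivation:
x = q = 19
z = r = 25
y = -x - z = -(19) - (25) = -44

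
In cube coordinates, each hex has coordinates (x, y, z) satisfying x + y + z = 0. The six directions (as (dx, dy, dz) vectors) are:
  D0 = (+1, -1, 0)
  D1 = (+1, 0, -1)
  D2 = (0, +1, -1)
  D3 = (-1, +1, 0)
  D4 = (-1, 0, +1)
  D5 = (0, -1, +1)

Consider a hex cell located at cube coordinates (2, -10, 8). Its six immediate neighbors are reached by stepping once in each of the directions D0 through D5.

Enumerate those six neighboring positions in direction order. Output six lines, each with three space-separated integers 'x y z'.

Answer: 3 -11 8
3 -10 7
2 -9 7
1 -9 8
1 -10 9
2 -11 9

Derivation:
Center: (2, -10, 8). Add each direction:
  D0: (2, -10, 8) + (1, -1, 0) = (3, -11, 8)
  D1: (2, -10, 8) + (1, 0, -1) = (3, -10, 7)
  D2: (2, -10, 8) + (0, 1, -1) = (2, -9, 7)
  D3: (2, -10, 8) + (-1, 1, 0) = (1, -9, 8)
  D4: (2, -10, 8) + (-1, 0, 1) = (1, -10, 9)
  D5: (2, -10, 8) + (0, -1, 1) = (2, -11, 9)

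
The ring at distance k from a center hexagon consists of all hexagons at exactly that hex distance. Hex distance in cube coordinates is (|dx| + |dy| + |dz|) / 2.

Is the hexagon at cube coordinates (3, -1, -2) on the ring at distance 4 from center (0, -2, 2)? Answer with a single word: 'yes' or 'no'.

Answer: yes

Derivation:
|px - cx| = |3 - 0| = 3
|py - cy| = |-1 - (-2)| = 1
|pz - cz| = |-2 - 2| = 4
distance = (3+1+4)/2 = 8/2 = 4
radius = 4; distance == radius -> yes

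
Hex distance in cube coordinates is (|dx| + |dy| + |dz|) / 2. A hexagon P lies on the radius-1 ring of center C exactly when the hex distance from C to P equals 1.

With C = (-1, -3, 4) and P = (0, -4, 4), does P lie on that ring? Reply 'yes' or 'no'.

|px - cx| = |0 - (-1)| = 1
|py - cy| = |-4 - (-3)| = 1
|pz - cz| = |4 - 4| = 0
distance = (1+1+0)/2 = 2/2 = 1
radius = 1; distance == radius -> yes

Answer: yes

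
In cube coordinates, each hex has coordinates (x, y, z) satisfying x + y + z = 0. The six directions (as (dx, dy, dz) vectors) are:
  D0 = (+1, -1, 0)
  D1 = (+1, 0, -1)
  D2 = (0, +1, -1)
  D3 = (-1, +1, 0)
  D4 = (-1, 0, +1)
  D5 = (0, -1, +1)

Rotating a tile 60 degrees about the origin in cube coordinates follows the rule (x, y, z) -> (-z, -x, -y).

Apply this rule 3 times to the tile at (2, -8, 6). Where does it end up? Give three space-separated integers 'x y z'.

Start: (2, -8, 6)
Step 1: (2, -8, 6) -> (-(6), -(2), -(-8)) = (-6, -2, 8)
Step 2: (-6, -2, 8) -> (-(8), -(-6), -(-2)) = (-8, 6, 2)
Step 3: (-8, 6, 2) -> (-(2), -(-8), -(6)) = (-2, 8, -6)

Answer: -2 8 -6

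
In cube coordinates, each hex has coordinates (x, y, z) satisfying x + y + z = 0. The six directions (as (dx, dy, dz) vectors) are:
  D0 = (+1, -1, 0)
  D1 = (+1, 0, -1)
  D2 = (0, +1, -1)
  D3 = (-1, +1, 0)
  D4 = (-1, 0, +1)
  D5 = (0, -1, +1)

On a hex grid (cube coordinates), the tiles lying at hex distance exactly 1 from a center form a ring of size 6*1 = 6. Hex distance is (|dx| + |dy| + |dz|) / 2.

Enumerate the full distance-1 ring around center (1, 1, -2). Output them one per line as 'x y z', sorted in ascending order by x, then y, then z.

Answer: 0 1 -1
0 2 -2
1 0 -1
1 2 -3
2 0 -2
2 1 -3

Derivation:
Walk ring at distance 1 from (1, 1, -2):
Start at center + D4*1 = (0, 1, -1)
  hex 0: (0, 1, -1)
  hex 1: (1, 0, -1)
  hex 2: (2, 0, -2)
  hex 3: (2, 1, -3)
  hex 4: (1, 2, -3)
  hex 5: (0, 2, -2)
Sorted: 6 hexes.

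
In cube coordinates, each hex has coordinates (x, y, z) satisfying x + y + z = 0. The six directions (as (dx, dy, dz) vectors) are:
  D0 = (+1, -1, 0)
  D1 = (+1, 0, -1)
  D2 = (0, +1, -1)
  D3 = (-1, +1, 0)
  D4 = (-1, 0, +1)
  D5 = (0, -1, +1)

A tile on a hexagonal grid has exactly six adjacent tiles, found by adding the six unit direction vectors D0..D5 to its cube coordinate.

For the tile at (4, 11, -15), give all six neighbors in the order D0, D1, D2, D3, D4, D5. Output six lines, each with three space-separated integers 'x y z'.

Answer: 5 10 -15
5 11 -16
4 12 -16
3 12 -15
3 11 -14
4 10 -14

Derivation:
Center: (4, 11, -15). Add each direction:
  D0: (4, 11, -15) + (1, -1, 0) = (5, 10, -15)
  D1: (4, 11, -15) + (1, 0, -1) = (5, 11, -16)
  D2: (4, 11, -15) + (0, 1, -1) = (4, 12, -16)
  D3: (4, 11, -15) + (-1, 1, 0) = (3, 12, -15)
  D4: (4, 11, -15) + (-1, 0, 1) = (3, 11, -14)
  D5: (4, 11, -15) + (0, -1, 1) = (4, 10, -14)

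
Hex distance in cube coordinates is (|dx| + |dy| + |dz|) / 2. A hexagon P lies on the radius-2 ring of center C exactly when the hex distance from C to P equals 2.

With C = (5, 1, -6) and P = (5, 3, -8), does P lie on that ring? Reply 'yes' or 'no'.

|px - cx| = |5 - 5| = 0
|py - cy| = |3 - 1| = 2
|pz - cz| = |-8 - (-6)| = 2
distance = (0+2+2)/2 = 4/2 = 2
radius = 2; distance == radius -> yes

Answer: yes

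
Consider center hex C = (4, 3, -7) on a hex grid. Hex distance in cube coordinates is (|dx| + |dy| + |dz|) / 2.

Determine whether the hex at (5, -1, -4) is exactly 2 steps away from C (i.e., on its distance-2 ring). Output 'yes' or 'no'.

|px - cx| = |5 - 4| = 1
|py - cy| = |-1 - 3| = 4
|pz - cz| = |-4 - (-7)| = 3
distance = (1+4+3)/2 = 8/2 = 4
radius = 2; distance != radius -> no

Answer: no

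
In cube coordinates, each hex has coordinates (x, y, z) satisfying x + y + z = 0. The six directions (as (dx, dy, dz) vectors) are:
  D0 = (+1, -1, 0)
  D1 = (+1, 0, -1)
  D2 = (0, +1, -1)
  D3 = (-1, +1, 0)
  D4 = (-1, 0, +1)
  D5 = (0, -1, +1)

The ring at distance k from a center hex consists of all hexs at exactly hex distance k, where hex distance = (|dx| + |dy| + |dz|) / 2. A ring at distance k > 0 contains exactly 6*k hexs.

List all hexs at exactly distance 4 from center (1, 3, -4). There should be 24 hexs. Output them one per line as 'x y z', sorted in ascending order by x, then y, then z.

Answer: -3 3 0
-3 4 -1
-3 5 -2
-3 6 -3
-3 7 -4
-2 2 0
-2 7 -5
-1 1 0
-1 7 -6
0 0 0
0 7 -7
1 -1 0
1 7 -8
2 -1 -1
2 6 -8
3 -1 -2
3 5 -8
4 -1 -3
4 4 -8
5 -1 -4
5 0 -5
5 1 -6
5 2 -7
5 3 -8

Derivation:
Walk ring at distance 4 from (1, 3, -4):
Start at center + D4*4 = (-3, 3, 0)
  hex 0: (-3, 3, 0)
  hex 1: (-2, 2, 0)
  hex 2: (-1, 1, 0)
  hex 3: (0, 0, 0)
  hex 4: (1, -1, 0)
  hex 5: (2, -1, -1)
  hex 6: (3, -1, -2)
  hex 7: (4, -1, -3)
  hex 8: (5, -1, -4)
  hex 9: (5, 0, -5)
  hex 10: (5, 1, -6)
  hex 11: (5, 2, -7)
  hex 12: (5, 3, -8)
  hex 13: (4, 4, -8)
  hex 14: (3, 5, -8)
  hex 15: (2, 6, -8)
  hex 16: (1, 7, -8)
  hex 17: (0, 7, -7)
  hex 18: (-1, 7, -6)
  hex 19: (-2, 7, -5)
  hex 20: (-3, 7, -4)
  hex 21: (-3, 6, -3)
  hex 22: (-3, 5, -2)
  hex 23: (-3, 4, -1)
Sorted: 24 hexes.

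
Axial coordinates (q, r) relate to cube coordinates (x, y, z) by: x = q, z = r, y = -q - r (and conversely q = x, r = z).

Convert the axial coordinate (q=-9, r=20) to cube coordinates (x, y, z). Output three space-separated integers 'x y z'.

Answer: -9 -11 20

Derivation:
x = q = -9
z = r = 20
y = -x - z = -(-9) - (20) = -11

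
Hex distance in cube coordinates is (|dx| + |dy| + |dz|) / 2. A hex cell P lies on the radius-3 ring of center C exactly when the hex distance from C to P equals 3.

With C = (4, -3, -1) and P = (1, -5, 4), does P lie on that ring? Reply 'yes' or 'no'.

Answer: no

Derivation:
|px - cx| = |1 - 4| = 3
|py - cy| = |-5 - (-3)| = 2
|pz - cz| = |4 - (-1)| = 5
distance = (3+2+5)/2 = 10/2 = 5
radius = 3; distance != radius -> no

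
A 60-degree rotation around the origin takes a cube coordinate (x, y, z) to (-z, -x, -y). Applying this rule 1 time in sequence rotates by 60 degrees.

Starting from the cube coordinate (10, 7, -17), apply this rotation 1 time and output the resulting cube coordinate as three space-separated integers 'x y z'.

Answer: 17 -10 -7

Derivation:
Start: (10, 7, -17)
Step 1: (10, 7, -17) -> (-(-17), -(10), -(7)) = (17, -10, -7)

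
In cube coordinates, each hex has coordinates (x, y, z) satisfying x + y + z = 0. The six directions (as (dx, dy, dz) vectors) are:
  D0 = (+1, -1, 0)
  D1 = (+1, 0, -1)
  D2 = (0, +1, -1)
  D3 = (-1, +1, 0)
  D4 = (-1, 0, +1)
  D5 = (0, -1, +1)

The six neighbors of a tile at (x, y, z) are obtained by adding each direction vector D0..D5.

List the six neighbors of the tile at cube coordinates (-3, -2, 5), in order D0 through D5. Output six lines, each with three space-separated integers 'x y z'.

Center: (-3, -2, 5). Add each direction:
  D0: (-3, -2, 5) + (1, -1, 0) = (-2, -3, 5)
  D1: (-3, -2, 5) + (1, 0, -1) = (-2, -2, 4)
  D2: (-3, -2, 5) + (0, 1, -1) = (-3, -1, 4)
  D3: (-3, -2, 5) + (-1, 1, 0) = (-4, -1, 5)
  D4: (-3, -2, 5) + (-1, 0, 1) = (-4, -2, 6)
  D5: (-3, -2, 5) + (0, -1, 1) = (-3, -3, 6)

Answer: -2 -3 5
-2 -2 4
-3 -1 4
-4 -1 5
-4 -2 6
-3 -3 6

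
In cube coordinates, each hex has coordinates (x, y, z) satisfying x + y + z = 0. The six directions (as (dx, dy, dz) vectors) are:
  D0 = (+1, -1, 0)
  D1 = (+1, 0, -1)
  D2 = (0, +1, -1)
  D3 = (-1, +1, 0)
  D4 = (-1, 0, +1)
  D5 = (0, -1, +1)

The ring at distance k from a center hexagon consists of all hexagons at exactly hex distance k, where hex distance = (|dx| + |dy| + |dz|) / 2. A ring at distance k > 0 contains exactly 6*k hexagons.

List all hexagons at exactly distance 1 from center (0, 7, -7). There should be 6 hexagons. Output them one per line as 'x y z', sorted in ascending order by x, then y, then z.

Answer: -1 7 -6
-1 8 -7
0 6 -6
0 8 -8
1 6 -7
1 7 -8

Derivation:
Walk ring at distance 1 from (0, 7, -7):
Start at center + D4*1 = (-1, 7, -6)
  hex 0: (-1, 7, -6)
  hex 1: (0, 6, -6)
  hex 2: (1, 6, -7)
  hex 3: (1, 7, -8)
  hex 4: (0, 8, -8)
  hex 5: (-1, 8, -7)
Sorted: 6 hexes.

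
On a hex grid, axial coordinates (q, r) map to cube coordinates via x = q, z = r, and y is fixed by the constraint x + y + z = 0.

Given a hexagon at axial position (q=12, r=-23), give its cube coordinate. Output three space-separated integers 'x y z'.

x = q = 12
z = r = -23
y = -x - z = -(12) - (-23) = 11

Answer: 12 11 -23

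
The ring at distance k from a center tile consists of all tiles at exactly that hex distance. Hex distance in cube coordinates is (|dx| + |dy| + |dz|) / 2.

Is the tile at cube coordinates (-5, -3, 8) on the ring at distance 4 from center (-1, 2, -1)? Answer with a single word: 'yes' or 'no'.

Answer: no

Derivation:
|px - cx| = |-5 - (-1)| = 4
|py - cy| = |-3 - 2| = 5
|pz - cz| = |8 - (-1)| = 9
distance = (4+5+9)/2 = 18/2 = 9
radius = 4; distance != radius -> no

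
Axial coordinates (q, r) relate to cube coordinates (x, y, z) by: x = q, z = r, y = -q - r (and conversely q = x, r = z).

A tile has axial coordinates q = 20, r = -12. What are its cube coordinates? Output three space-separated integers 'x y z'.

Answer: 20 -8 -12

Derivation:
x = q = 20
z = r = -12
y = -x - z = -(20) - (-12) = -8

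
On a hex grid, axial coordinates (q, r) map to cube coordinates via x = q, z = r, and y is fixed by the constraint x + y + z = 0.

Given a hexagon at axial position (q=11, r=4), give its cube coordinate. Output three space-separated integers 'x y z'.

x = q = 11
z = r = 4
y = -x - z = -(11) - (4) = -15

Answer: 11 -15 4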